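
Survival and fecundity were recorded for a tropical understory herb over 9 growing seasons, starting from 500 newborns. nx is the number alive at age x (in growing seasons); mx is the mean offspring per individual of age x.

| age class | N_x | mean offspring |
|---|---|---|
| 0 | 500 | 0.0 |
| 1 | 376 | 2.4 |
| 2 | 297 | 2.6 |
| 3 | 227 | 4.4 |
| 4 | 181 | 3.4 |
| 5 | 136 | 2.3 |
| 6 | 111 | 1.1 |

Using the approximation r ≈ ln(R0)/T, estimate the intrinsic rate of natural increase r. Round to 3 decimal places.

0.733

lx = nx/n0 = nx/500: 1, 0.752, 0.594, 0.454, 0.362, 0.272, 0.222
R0 = Σ lx·mx = 0 + 1.8048 + 1.5444 + 1.9976 + 1.2308 + 0.6256 + 0.2442 = 7.4474
Σ x·lx·mx = 20.4028; T = 20.4028/7.4474 = 2.73959…
r ≈ ln(R0)/T = ln(7.4474)/2.73959… = 0.73291… → 0.733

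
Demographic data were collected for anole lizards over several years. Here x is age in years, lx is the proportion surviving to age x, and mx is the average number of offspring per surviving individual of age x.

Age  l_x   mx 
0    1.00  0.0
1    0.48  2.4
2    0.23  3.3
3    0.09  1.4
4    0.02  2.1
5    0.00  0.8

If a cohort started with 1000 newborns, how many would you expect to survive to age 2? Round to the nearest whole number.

230

Expected survivors = N0 · l_2 = 1000 × 0.23 = 230 → 230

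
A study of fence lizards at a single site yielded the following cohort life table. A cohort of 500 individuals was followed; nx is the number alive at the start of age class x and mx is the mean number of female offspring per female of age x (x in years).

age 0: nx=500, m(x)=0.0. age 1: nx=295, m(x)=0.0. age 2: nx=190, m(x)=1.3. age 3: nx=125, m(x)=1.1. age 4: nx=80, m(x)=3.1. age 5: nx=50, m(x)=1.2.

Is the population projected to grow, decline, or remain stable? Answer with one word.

lx = nx/n0 = nx/500: 1, 0.59, 0.38, 0.25, 0.16, 0.1
R0 = Σ lx·mx = 0 + 0 + 0.494 + 0.275 + 0.496 + 0.12 = 1.385
R0 > 1, so the population is growing.

growing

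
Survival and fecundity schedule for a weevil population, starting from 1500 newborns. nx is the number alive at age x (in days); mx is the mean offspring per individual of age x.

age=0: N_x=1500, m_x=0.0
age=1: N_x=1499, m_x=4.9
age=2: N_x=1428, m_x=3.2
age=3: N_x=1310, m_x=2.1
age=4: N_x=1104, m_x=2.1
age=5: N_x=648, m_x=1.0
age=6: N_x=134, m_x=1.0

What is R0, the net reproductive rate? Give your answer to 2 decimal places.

lx = nx/n0 = nx/1500: 1, 0.99933…, 0.952, 0.87333…, 0.736, 0.432, 0.08933…
lx·mx by age: 0, 4.896733…, 3.0464, 1.834…, 1.5456, 0.432, 0.089333…
R0 = Σ lx·mx = 11.844067… → 11.84

11.84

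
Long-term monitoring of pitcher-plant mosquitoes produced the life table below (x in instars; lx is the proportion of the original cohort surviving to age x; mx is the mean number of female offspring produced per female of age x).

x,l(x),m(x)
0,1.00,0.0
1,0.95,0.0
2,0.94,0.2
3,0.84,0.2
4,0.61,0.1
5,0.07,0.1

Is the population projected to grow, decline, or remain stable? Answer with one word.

R0 = Σ lx·mx = 0 + 0 + 0.188 + 0.168 + 0.061 + 0.007 = 0.424
R0 < 1, so the population is declining.

declining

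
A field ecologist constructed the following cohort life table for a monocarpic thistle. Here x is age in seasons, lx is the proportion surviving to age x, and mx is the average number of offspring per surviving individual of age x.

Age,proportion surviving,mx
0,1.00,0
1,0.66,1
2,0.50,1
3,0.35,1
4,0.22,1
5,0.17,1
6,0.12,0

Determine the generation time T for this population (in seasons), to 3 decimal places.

2.337

lx·mx: 0, 0.66, 0.5, 0.35, 0.22, 0.17, 0 → R0 = 1.9
x·lx·mx: 0, 0.66, 1, 1.05, 0.88, 0.85, 0 → Σ = 4.44
T = 4.44 / 1.9 = 2.336842… → 2.337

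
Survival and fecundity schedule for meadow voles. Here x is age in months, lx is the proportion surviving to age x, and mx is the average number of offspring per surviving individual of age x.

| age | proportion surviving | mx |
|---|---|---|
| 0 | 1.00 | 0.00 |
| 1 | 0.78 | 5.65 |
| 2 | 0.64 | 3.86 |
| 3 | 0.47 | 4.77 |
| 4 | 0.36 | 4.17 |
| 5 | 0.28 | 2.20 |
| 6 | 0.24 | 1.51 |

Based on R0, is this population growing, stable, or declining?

growing

R0 = Σ lx·mx = 0 + 4.407 + 2.4704 + 2.2419 + 1.5012 + 0.616 + 0.3624 = 11.5989
R0 > 1, so the population is growing.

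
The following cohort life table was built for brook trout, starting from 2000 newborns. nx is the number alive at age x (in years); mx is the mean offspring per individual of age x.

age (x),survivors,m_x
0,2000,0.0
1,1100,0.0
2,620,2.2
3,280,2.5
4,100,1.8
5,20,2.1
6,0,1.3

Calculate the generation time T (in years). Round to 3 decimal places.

2.519

lx = nx/n0 = nx/2000: 1, 0.55, 0.31, 0.14, 0.05, 0.01, 0
lx·mx: 0, 0, 0.682, 0.35, 0.09, 0.021, 0 → R0 = 1.143
x·lx·mx: 0, 0, 1.364, 1.05, 0.36, 0.105, 0 → Σ = 2.879
T = 2.879 / 1.143 = 2.51881… → 2.519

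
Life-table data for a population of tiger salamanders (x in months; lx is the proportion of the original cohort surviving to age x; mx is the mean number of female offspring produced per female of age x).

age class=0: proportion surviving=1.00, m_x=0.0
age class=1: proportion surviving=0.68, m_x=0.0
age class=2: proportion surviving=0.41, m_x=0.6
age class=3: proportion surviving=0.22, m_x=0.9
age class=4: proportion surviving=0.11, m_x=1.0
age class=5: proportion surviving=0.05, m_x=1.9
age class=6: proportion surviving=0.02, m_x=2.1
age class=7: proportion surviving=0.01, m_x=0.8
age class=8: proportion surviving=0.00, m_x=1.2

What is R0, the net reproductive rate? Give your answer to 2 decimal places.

lx·mx by age: 0, 0, 0.246, 0.198, 0.11, 0.095, 0.042, 0.008, 0
R0 = Σ lx·mx = 0.699 → 0.70

0.70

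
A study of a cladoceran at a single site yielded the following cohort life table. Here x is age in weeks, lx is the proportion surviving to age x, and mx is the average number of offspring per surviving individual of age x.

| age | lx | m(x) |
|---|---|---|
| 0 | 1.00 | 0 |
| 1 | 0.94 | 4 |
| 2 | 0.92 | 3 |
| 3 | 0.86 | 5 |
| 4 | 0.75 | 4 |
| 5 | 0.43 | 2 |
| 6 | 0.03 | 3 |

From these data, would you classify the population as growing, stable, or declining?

growing

R0 = Σ lx·mx = 0 + 3.76 + 2.76 + 4.3 + 3 + 0.86 + 0.09 = 14.77
R0 > 1, so the population is growing.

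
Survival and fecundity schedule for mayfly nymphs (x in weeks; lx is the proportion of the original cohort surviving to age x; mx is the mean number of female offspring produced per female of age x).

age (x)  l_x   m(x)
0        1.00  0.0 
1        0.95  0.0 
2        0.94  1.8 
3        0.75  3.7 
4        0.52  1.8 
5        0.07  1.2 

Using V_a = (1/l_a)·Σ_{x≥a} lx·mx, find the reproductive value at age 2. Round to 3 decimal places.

5.837

lx·mx for x ≥ 2: 1.692, 2.775, 0.936, 0.084 → sum = 5.487
V_2 = 5.487 / l_2 = 5.487 / 0.94 = 5.837234… → 5.837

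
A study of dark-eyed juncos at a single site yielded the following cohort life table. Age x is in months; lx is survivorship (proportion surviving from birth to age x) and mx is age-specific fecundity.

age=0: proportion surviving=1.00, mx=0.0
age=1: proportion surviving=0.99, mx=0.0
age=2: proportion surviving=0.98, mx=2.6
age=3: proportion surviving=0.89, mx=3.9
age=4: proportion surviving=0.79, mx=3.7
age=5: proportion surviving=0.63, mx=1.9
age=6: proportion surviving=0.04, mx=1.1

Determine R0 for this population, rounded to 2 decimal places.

lx·mx by age: 0, 0, 2.548, 3.471, 2.923, 1.197, 0.044
R0 = Σ lx·mx = 10.183 → 10.18

10.18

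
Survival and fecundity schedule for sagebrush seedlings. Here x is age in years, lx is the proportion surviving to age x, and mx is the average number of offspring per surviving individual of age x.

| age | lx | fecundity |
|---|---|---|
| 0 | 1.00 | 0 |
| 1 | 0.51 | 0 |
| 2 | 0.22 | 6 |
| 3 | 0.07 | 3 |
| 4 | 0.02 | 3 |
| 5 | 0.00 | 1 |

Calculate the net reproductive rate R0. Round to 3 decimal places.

1.590

lx·mx by age: 0, 0, 1.32, 0.21, 0.06, 0
R0 = Σ lx·mx = 1.59 → 1.590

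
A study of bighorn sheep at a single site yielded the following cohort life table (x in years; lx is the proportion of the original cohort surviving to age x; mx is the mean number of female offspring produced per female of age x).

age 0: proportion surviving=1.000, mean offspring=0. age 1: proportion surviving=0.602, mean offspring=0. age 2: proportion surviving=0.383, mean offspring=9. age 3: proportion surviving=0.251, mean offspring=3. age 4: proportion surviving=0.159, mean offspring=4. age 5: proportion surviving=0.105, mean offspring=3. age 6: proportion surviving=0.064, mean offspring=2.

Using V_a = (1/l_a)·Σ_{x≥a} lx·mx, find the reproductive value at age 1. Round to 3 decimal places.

8.769

lx·mx for x ≥ 1: 0, 3.447, 0.753, 0.636, 0.315, 0.128 → sum = 5.279
V_1 = 5.279 / l_1 = 5.279 / 0.602 = 8.769103… → 8.769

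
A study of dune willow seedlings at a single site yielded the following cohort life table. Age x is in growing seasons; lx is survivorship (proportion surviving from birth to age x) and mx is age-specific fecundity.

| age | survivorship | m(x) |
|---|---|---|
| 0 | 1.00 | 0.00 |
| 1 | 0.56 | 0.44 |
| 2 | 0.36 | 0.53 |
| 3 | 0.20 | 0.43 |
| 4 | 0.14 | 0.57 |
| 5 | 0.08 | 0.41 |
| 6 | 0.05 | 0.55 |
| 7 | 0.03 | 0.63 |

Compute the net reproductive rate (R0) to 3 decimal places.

lx·mx by age: 0, 0.2464, 0.1908, 0.086, 0.0798, 0.0328, 0.0275, 0.0189
R0 = Σ lx·mx = 0.6822 → 0.682

0.682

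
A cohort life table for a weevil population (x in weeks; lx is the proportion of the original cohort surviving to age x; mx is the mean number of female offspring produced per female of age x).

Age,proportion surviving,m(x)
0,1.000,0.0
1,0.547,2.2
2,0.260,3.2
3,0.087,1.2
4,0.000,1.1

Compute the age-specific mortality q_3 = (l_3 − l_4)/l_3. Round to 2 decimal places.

1.00

q_3 = (l_3 − l_4) / l_3 = (0.087 − 0) / 0.087
     = 0.087 / 0.087 = 1 → 1.00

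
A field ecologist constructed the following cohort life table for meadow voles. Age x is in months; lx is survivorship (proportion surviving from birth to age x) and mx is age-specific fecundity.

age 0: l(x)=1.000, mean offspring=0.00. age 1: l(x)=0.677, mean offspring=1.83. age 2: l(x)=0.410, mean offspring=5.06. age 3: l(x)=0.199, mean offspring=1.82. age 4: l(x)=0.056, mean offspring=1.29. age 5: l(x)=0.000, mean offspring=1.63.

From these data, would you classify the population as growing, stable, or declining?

growing

R0 = Σ lx·mx = 0 + 1.23891 + 2.0746 + 0.36218 + 0.07224 + 0 = 3.74793
R0 > 1, so the population is growing.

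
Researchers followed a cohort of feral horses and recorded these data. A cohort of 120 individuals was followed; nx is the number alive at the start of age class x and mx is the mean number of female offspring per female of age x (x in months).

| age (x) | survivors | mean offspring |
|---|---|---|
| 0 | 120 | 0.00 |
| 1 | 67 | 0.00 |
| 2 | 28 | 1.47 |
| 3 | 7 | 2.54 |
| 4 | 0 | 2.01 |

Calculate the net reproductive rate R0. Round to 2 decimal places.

lx = nx/n0 = nx/120: 1, 0.55833…, 0.23333…, 0.05833…, 0
lx·mx by age: 0, 0, 0.343…, 0.148167…, 0
R0 = Σ lx·mx = 0.491167… → 0.49

0.49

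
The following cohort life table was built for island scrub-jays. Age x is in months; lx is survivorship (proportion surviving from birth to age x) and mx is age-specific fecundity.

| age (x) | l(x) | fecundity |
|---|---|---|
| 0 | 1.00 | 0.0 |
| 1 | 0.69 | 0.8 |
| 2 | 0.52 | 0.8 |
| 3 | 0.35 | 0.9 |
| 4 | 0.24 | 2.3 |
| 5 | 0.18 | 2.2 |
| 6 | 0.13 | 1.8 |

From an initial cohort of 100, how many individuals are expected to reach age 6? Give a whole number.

Expected survivors = N0 · l_6 = 100 × 0.13 = 13 → 13

13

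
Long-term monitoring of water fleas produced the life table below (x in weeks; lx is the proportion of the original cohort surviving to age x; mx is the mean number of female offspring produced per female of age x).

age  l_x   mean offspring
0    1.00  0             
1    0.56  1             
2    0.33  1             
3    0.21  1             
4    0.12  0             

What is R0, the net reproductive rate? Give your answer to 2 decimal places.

1.10

lx·mx by age: 0, 0.56, 0.33, 0.21, 0
R0 = Σ lx·mx = 1.1 → 1.10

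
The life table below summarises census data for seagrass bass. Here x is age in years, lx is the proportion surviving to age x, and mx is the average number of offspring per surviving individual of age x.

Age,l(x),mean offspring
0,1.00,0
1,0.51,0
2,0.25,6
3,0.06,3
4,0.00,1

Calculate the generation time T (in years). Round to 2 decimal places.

2.11

lx·mx: 0, 0, 1.5, 0.18, 0 → R0 = 1.68
x·lx·mx: 0, 0, 3, 0.54, 0 → Σ = 3.54
T = 3.54 / 1.68 = 2.107143… → 2.11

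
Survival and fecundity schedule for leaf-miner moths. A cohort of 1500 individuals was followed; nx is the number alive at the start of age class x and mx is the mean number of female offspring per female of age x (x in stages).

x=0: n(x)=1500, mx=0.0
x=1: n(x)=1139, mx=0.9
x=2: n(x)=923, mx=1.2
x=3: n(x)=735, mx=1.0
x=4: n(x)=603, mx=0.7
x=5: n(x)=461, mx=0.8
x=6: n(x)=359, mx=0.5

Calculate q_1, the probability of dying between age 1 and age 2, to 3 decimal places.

0.190

lx = nx/n0 = nx/1500: 1, 0.75933…, 0.61533…, 0.49, 0.402, 0.30733…, 0.23933…
q_1 = (l_1 − l_2) / l_1 = (0.759333… − 0.615333…) / 0.759333…
     = 0.144… / 0.759333… = 0.18964… → 0.190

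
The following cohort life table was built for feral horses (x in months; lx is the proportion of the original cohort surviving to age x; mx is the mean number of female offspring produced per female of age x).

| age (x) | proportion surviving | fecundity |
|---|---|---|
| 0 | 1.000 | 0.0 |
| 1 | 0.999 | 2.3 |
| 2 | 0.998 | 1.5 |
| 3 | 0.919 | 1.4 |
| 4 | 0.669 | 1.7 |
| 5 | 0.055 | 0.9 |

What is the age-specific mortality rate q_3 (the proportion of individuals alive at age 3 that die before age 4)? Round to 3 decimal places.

q_3 = (l_3 − l_4) / l_3 = (0.919 − 0.669) / 0.919
     = 0.25 / 0.919 = 0.272035… → 0.272

0.272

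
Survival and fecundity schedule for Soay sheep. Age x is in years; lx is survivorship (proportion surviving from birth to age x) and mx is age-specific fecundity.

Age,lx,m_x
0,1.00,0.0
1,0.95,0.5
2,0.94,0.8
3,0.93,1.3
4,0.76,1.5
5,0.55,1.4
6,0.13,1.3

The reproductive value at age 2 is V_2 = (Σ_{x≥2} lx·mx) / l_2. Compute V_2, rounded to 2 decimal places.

lx·mx for x ≥ 2: 0.752, 1.209, 1.14, 0.77, 0.169 → sum = 4.04
V_2 = 4.04 / l_2 = 4.04 / 0.94 = 4.297872… → 4.30

4.30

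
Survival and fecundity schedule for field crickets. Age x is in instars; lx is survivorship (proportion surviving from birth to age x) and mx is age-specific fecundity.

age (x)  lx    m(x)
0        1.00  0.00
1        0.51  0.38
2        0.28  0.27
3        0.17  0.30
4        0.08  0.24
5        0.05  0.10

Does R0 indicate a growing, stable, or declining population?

declining

R0 = Σ lx·mx = 0 + 0.1938 + 0.0756 + 0.051 + 0.0192 + 0.005 = 0.3446
R0 < 1, so the population is declining.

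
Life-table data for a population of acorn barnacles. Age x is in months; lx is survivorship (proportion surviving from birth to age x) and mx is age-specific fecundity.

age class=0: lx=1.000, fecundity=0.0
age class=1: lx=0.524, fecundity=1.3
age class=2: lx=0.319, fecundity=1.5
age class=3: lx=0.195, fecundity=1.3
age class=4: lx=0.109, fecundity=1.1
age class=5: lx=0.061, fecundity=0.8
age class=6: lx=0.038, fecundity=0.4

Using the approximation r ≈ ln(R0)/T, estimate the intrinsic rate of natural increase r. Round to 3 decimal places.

R0 = Σ lx·mx = 0 + 0.6812 + 0.4785 + 0.2535 + 0.1199 + 0.0488 + 0.0152 = 1.5971
Σ x·lx·mx = 3.2135; T = 3.2135/1.5971 = 2.01208…
r ≈ ln(R0)/T = ln(1.5971)/2.01208… = 0.23269… → 0.233

0.233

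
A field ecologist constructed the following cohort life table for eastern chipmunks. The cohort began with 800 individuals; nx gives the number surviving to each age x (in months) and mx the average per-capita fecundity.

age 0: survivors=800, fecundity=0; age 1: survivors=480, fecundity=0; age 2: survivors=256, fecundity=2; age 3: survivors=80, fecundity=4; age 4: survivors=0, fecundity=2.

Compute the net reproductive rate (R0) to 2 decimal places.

lx = nx/n0 = nx/800: 1, 0.6, 0.32, 0.1, 0
lx·mx by age: 0, 0, 0.64, 0.4, 0
R0 = Σ lx·mx = 1.04 → 1.04

1.04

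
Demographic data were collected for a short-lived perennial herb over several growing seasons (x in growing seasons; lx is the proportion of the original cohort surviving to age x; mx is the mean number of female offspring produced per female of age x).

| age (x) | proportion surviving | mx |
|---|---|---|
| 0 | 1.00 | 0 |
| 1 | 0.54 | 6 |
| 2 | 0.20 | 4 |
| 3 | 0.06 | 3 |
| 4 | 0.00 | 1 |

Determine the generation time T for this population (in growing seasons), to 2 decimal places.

1.27

lx·mx: 0, 3.24, 0.8, 0.18, 0 → R0 = 4.22
x·lx·mx: 0, 3.24, 1.6, 0.54, 0 → Σ = 5.38
T = 5.38 / 4.22 = 1.274882… → 1.27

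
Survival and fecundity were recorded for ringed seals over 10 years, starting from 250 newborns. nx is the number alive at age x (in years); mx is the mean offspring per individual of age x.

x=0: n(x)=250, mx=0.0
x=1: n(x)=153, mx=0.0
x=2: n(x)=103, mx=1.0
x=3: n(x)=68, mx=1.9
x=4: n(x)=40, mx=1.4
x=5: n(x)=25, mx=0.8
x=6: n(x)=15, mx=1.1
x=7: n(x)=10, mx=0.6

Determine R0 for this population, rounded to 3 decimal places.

1.323

lx = nx/n0 = nx/250: 1, 0.612, 0.412, 0.272, 0.16, 0.1, 0.06, 0.04
lx·mx by age: 0, 0, 0.412, 0.5168, 0.224, 0.08, 0.066, 0.024
R0 = Σ lx·mx = 1.3228 → 1.323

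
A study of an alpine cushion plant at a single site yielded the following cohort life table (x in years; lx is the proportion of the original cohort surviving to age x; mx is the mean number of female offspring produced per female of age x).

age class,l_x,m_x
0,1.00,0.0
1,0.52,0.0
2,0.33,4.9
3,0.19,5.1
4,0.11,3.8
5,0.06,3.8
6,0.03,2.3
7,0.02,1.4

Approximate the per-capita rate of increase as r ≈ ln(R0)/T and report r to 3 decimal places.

R0 = Σ lx·mx = 0 + 0 + 1.617 + 0.969 + 0.418 + 0.228 + 0.069 + 0.028 = 3.329
Σ x·lx·mx = 9.563; T = 9.563/3.329 = 2.87263…
r ≈ ln(R0)/T = ln(3.329)/2.87263… = 0.41867… → 0.419

0.419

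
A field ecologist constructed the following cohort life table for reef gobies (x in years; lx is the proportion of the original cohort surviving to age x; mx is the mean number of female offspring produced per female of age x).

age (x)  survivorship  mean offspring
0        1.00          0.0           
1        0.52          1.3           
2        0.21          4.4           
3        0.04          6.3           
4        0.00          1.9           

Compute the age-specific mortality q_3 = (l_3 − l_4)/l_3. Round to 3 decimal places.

1.000

q_3 = (l_3 − l_4) / l_3 = (0.04 − 0) / 0.04
     = 0.04 / 0.04 = 1 → 1.000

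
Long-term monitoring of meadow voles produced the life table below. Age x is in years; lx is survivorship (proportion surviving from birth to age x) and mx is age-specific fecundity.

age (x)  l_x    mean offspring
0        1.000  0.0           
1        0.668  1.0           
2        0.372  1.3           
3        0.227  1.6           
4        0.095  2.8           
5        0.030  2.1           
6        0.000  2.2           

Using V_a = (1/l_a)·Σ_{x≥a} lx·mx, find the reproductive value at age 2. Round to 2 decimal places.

lx·mx for x ≥ 2: 0.4836, 0.3632, 0.266, 0.063, 0 → sum = 1.1758
V_2 = 1.1758 / l_2 = 1.1758 / 0.372 = 3.160753… → 3.16

3.16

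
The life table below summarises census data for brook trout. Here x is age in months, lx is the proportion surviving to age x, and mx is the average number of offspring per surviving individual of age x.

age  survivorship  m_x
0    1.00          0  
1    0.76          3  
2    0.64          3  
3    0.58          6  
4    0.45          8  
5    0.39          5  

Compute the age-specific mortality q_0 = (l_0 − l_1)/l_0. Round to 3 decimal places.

q_0 = (l_0 − l_1) / l_0 = (1 − 0.76) / 1
     = 0.24 / 1 = 0.24 → 0.240

0.240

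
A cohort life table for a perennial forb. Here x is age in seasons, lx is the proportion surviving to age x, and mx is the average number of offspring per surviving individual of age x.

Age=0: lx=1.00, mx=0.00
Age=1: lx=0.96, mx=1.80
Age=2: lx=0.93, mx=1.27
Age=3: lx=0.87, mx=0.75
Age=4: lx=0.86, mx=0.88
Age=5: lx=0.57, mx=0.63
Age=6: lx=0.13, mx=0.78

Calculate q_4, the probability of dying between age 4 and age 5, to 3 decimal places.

q_4 = (l_4 − l_5) / l_4 = (0.86 − 0.57) / 0.86
     = 0.29 / 0.86 = 0.337209… → 0.337

0.337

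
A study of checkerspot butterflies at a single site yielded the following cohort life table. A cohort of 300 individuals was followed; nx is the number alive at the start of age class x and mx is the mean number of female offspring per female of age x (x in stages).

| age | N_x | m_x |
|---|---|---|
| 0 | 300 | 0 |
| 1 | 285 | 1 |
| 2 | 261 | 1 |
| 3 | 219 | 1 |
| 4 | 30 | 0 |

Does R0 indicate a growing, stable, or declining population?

growing

lx = nx/n0 = nx/300: 1, 0.95, 0.87, 0.73, 0.1
R0 = Σ lx·mx = 0 + 0.95 + 0.87 + 0.73 + 0 = 2.55
R0 > 1, so the population is growing.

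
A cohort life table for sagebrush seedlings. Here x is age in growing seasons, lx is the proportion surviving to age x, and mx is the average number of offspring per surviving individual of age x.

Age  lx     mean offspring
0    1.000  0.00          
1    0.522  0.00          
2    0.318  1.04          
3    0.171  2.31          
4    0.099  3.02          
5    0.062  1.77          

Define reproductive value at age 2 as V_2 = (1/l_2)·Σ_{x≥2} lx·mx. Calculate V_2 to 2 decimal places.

lx·mx for x ≥ 2: 0.33072, 0.39501, 0.29898, 0.10974 → sum = 1.13445
V_2 = 1.13445 / l_2 = 1.13445 / 0.318 = 3.567453… → 3.57

3.57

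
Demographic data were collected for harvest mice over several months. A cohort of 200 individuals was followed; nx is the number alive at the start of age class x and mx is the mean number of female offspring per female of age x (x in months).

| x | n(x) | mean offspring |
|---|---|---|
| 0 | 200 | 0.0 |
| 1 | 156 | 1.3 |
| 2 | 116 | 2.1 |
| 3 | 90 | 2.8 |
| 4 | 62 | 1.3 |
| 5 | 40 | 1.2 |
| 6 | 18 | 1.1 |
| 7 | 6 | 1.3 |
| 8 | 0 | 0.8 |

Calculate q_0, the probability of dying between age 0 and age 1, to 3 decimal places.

lx = nx/n0 = nx/200: 1, 0.78, 0.58, 0.45, 0.31, 0.2, 0.09, 0.03, 0
q_0 = (l_0 − l_1) / l_0 = (1 − 0.78) / 1
     = 0.22 / 1 = 0.22 → 0.220

0.220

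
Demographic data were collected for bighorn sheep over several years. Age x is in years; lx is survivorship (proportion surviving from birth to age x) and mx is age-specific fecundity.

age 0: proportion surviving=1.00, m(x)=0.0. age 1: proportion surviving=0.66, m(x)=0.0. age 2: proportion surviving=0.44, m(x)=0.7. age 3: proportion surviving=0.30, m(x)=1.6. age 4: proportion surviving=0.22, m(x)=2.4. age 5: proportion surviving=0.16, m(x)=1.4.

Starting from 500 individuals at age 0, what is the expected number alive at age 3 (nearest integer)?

150

Expected survivors = N0 · l_3 = 500 × 0.30 = 150 → 150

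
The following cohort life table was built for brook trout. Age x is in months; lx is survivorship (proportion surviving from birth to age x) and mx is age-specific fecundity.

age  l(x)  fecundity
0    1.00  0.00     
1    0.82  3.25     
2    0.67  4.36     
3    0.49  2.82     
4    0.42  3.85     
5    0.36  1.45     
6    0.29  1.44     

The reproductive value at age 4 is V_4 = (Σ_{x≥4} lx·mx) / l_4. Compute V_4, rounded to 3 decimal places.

6.087

lx·mx for x ≥ 4: 1.617, 0.522, 0.4176 → sum = 2.5566
V_4 = 2.5566 / l_4 = 2.5566 / 0.42 = 6.087143… → 6.087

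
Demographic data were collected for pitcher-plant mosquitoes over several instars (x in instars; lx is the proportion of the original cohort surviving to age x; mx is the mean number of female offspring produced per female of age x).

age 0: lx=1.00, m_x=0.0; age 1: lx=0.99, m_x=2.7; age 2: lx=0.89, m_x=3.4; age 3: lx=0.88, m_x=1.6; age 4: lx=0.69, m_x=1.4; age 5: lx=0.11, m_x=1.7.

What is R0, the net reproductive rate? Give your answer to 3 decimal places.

8.260

lx·mx by age: 0, 2.673, 3.026, 1.408, 0.966, 0.187
R0 = Σ lx·mx = 8.26 → 8.260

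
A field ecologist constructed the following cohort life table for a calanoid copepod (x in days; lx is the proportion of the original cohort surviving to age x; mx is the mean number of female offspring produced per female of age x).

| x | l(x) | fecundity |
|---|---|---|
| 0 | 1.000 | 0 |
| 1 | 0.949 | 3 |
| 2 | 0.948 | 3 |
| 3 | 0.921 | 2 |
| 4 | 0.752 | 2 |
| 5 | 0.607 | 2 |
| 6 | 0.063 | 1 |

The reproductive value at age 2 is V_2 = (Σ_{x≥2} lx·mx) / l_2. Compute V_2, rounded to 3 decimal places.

7.877

lx·mx for x ≥ 2: 2.844, 1.842, 1.504, 1.214, 0.063 → sum = 7.467
V_2 = 7.467 / l_2 = 7.467 / 0.948 = 7.876582… → 7.877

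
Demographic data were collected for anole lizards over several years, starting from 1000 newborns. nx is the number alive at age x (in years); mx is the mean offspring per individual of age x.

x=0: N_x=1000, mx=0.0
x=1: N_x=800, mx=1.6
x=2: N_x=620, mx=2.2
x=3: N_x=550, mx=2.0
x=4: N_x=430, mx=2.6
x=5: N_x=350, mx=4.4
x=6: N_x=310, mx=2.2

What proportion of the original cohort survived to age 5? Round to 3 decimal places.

l_5 = n_5/n_0 = 350/1000 = 0.35 → 0.350

0.350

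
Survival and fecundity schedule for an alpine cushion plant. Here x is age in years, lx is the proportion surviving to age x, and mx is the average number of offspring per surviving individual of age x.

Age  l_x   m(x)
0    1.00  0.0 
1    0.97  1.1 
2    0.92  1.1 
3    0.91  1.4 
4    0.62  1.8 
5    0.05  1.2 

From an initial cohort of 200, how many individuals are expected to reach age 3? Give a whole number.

182

Expected survivors = N0 · l_3 = 200 × 0.91 = 182 → 182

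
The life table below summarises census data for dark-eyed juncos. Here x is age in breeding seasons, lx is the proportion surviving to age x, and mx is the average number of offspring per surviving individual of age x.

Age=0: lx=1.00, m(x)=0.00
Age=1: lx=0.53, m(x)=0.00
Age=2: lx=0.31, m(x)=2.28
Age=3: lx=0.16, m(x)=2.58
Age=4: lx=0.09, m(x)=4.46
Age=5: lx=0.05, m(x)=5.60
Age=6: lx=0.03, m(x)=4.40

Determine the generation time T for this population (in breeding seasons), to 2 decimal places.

lx·mx: 0, 0, 0.7068, 0.4128, 0.4014, 0.28, 0.132 → R0 = 1.933
x·lx·mx: 0, 0, 1.4136, 1.2384, 1.6056, 1.4, 0.792 → Σ = 6.4496
T = 6.4496 / 1.933 = 3.336575… → 3.34

3.34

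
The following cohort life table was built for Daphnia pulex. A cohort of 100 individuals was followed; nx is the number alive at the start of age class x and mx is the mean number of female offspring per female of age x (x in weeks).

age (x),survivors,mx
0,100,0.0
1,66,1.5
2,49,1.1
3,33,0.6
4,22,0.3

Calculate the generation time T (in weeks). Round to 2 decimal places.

1.63

lx = nx/n0 = nx/100: 1, 0.66, 0.49, 0.33, 0.22
lx·mx: 0, 0.99, 0.539, 0.198, 0.066 → R0 = 1.793
x·lx·mx: 0, 0.99, 1.078, 0.594, 0.264 → Σ = 2.926
T = 2.926 / 1.793 = 1.631902… → 1.63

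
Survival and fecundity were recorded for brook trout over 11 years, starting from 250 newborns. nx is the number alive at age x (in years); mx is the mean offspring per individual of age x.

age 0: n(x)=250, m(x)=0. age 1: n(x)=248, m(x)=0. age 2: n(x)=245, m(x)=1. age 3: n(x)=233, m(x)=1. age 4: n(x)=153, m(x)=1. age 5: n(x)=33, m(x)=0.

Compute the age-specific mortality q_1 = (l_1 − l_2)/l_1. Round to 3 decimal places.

lx = nx/n0 = nx/250: 1, 0.992, 0.98, 0.932, 0.612, 0.132
q_1 = (l_1 − l_2) / l_1 = (0.992 − 0.98) / 0.992
     = 0.012 / 0.992 = 0.012097… → 0.012

0.012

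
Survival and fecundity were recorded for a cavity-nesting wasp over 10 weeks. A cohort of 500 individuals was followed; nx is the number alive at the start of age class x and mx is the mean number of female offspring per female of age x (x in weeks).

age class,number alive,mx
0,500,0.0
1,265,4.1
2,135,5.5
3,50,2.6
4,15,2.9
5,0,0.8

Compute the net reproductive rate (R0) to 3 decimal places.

4.005

lx = nx/n0 = nx/500: 1, 0.53, 0.27, 0.1, 0.03, 0
lx·mx by age: 0, 2.173, 1.485, 0.26, 0.087, 0
R0 = Σ lx·mx = 4.005 → 4.005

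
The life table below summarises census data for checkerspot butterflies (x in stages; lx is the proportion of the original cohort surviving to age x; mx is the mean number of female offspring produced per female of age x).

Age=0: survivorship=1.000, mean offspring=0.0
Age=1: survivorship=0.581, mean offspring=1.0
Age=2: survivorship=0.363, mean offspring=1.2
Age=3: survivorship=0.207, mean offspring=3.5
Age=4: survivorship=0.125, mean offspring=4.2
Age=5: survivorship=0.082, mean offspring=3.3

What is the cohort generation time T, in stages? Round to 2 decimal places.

2.79

lx·mx: 0, 0.581, 0.4356, 0.7245, 0.525, 0.2706 → R0 = 2.5367
x·lx·mx: 0, 0.581, 0.8712, 2.1735, 2.1, 1.353 → Σ = 7.0787
T = 7.0787 / 2.5367 = 2.790515… → 2.79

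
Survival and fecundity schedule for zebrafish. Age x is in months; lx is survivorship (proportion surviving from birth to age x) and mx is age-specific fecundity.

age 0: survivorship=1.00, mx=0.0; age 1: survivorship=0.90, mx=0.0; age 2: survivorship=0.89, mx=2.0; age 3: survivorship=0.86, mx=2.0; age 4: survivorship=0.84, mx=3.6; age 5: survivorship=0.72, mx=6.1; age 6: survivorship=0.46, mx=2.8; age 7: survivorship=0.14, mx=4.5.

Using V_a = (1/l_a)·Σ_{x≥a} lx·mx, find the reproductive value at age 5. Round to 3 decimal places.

lx·mx for x ≥ 5: 4.392, 1.288, 0.63 → sum = 6.31
V_5 = 6.31 / l_5 = 6.31 / 0.72 = 8.763889… → 8.764

8.764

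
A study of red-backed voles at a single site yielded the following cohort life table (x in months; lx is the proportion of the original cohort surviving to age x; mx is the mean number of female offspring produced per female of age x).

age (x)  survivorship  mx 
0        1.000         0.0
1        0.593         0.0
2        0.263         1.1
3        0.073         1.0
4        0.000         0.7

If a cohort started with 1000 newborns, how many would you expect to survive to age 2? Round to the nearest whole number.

Expected survivors = N0 · l_2 = 1000 × 0.263 = 263 → 263

263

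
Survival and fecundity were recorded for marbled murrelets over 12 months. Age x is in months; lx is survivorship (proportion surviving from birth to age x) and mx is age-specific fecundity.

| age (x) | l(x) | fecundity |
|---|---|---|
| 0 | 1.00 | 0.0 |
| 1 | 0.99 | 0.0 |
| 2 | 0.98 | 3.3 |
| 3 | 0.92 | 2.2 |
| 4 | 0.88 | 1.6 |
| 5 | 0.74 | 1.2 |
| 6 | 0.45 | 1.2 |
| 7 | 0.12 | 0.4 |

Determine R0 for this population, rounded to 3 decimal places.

lx·mx by age: 0, 0, 3.234, 2.024, 1.408, 0.888, 0.54, 0.048
R0 = Σ lx·mx = 8.142 → 8.142

8.142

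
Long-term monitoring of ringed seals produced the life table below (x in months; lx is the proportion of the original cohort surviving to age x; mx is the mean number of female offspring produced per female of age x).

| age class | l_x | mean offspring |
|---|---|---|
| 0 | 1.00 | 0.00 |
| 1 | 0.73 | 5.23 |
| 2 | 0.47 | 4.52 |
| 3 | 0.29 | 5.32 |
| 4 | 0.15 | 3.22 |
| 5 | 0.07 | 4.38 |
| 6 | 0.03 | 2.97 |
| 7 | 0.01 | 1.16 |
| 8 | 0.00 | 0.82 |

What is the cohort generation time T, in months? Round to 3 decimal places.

lx·mx: 0, 3.8179, 2.1244, 1.5428, 0.483, 0.3066, 0.0891, 0.0116, 0 → R0 = 8.3754
x·lx·mx: 0, 3.8179, 4.2488, 4.6284, 1.932, 1.533, 0.5346, 0.0812, 0 → Σ = 16.7759
T = 16.7759 / 8.3754 = 2.002997… → 2.003

2.003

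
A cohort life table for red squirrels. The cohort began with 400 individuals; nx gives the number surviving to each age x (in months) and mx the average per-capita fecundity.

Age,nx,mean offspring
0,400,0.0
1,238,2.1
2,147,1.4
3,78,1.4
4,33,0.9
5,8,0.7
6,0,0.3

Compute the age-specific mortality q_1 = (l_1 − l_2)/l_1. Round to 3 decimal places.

lx = nx/n0 = nx/400: 1, 0.595, 0.3675, 0.195, 0.0825, 0.02, 0
q_1 = (l_1 − l_2) / l_1 = (0.595 − 0.3675) / 0.595
     = 0.2275 / 0.595 = 0.382353… → 0.382

0.382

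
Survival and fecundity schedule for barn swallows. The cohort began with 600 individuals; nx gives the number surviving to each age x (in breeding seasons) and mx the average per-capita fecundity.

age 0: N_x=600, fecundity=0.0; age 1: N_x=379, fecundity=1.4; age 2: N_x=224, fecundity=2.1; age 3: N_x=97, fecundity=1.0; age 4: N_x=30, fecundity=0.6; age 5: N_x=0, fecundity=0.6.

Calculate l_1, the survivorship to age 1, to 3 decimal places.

0.632

l_1 = n_1/n_0 = 379/600 = 0.631667… → 0.632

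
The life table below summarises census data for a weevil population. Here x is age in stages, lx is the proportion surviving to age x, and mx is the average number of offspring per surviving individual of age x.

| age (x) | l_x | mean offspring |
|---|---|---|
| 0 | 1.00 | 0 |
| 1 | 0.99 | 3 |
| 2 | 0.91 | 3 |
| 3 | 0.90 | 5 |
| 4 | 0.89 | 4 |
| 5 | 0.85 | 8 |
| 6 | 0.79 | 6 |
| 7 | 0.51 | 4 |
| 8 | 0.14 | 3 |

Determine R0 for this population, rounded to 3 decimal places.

27.760

lx·mx by age: 0, 2.97, 2.73, 4.5, 3.56, 6.8, 4.74, 2.04, 0.42
R0 = Σ lx·mx = 27.76 → 27.760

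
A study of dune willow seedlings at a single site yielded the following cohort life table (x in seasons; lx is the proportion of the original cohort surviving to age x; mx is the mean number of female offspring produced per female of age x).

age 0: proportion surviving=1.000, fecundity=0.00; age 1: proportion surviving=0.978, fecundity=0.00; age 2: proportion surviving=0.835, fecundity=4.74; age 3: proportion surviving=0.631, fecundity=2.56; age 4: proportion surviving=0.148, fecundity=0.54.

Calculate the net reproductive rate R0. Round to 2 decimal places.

lx·mx by age: 0, 0, 3.9579, 1.61536, 0.07992
R0 = Σ lx·mx = 5.65318 → 5.65

5.65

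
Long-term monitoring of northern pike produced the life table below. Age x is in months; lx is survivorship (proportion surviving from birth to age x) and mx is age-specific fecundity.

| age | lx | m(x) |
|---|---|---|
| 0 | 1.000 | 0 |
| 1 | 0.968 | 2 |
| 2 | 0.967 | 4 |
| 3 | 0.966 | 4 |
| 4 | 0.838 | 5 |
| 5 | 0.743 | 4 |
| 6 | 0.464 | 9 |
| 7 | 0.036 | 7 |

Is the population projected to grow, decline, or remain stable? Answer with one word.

R0 = Σ lx·mx = 0 + 1.936 + 3.868 + 3.864 + 4.19 + 2.972 + 4.176 + 0.252 = 21.258
R0 > 1, so the population is growing.

growing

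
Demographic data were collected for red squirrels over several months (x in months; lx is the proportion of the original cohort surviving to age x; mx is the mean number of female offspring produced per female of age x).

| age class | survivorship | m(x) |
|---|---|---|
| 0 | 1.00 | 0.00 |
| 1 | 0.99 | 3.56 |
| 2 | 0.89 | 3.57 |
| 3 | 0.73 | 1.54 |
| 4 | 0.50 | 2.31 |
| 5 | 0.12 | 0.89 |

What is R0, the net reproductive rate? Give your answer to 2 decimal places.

lx·mx by age: 0, 3.5244, 3.1773, 1.1242, 1.155, 0.1068
R0 = Σ lx·mx = 9.0877 → 9.09

9.09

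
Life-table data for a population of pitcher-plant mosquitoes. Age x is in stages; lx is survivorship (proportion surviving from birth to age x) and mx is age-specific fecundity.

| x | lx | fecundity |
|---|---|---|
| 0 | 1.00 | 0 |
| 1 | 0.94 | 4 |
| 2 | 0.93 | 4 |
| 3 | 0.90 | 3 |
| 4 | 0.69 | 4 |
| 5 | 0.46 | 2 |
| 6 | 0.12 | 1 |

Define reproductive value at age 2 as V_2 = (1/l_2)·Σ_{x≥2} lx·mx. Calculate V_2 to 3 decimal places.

10.989

lx·mx for x ≥ 2: 3.72, 2.7, 2.76, 0.92, 0.12 → sum = 10.22
V_2 = 10.22 / l_2 = 10.22 / 0.93 = 10.989247… → 10.989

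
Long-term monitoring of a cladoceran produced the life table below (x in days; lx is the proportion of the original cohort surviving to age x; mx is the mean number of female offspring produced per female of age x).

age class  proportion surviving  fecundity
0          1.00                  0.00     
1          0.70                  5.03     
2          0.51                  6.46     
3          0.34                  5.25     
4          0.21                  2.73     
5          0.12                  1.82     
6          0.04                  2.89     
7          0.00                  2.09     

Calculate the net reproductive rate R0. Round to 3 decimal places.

lx·mx by age: 0, 3.521, 3.2946, 1.785, 0.5733, 0.2184, 0.1156, 0
R0 = Σ lx·mx = 9.5079 → 9.508

9.508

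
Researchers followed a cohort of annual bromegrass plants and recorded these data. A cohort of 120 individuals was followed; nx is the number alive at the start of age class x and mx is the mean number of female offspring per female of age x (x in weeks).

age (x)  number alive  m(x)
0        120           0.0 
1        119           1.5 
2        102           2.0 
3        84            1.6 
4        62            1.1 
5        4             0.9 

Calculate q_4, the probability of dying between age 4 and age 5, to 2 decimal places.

lx = nx/n0 = nx/120: 1, 0.99167…, 0.85, 0.7, 0.51667…, 0.03333…
q_4 = (l_4 − l_5) / l_4 = (0.516667… − 0.033333…) / 0.516667…
     = 0.483333… / 0.516667… = 0.935484… → 0.94

0.94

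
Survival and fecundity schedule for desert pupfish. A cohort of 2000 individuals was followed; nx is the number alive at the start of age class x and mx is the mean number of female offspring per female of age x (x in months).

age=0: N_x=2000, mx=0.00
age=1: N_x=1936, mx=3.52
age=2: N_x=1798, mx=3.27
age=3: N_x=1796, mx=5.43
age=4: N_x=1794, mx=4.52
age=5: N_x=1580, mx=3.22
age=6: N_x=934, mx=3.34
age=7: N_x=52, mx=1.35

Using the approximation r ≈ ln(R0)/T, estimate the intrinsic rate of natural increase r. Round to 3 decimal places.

0.922

lx = nx/n0 = nx/2000: 1, 0.968, 0.899, 0.898, 0.897, 0.79, 0.467, 0.026
R0 = Σ lx·mx = 0 + 3.40736 + 2.93973 + 4.87614 + 4.05444 + 2.5438 + 1.55978 + 0.0351 = 19.41635
Σ x·lx·mx = 62.45638; T = 62.45638/19.41635 = 3.21669…
r ≈ ln(R0)/T = ln(19.41635)/3.21669… = 0.9221… → 0.922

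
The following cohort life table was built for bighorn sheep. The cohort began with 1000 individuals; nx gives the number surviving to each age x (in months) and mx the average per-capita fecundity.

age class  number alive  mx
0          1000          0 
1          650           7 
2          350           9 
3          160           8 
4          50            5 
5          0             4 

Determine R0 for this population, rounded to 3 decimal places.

lx = nx/n0 = nx/1000: 1, 0.65, 0.35, 0.16, 0.05, 0
lx·mx by age: 0, 4.55, 3.15, 1.28, 0.25, 0
R0 = Σ lx·mx = 9.23 → 9.230

9.230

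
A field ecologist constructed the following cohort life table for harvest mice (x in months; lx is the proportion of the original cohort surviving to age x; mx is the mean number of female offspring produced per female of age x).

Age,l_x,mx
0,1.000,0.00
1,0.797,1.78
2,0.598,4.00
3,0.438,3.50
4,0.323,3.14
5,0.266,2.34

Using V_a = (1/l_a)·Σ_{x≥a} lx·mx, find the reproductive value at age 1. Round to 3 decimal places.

8.758

lx·mx for x ≥ 1: 1.41866, 2.392, 1.533, 1.01422, 0.62244 → sum = 6.98032
V_1 = 6.98032 / l_1 = 6.98032 / 0.797 = 8.758243… → 8.758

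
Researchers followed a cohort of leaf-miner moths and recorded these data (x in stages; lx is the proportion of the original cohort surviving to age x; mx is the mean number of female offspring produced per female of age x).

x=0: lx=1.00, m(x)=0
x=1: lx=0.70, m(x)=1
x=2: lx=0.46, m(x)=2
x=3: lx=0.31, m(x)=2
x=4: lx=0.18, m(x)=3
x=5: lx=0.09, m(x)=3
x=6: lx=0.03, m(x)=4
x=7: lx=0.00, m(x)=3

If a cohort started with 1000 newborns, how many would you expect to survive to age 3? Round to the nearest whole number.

310

Expected survivors = N0 · l_3 = 1000 × 0.31 = 310 → 310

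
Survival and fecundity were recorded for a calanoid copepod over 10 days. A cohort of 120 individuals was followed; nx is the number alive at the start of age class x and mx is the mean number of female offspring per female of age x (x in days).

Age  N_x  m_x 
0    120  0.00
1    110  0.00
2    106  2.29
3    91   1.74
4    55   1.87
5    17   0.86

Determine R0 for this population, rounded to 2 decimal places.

lx = nx/n0 = nx/120: 1, 0.91667…, 0.88333…, 0.75833…, 0.45833…, 0.14167…
lx·mx by age: 0, 0, 2.022833…, 1.3195…, 0.857083…, 0.121833…
R0 = Σ lx·mx = 4.32125… → 4.32

4.32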